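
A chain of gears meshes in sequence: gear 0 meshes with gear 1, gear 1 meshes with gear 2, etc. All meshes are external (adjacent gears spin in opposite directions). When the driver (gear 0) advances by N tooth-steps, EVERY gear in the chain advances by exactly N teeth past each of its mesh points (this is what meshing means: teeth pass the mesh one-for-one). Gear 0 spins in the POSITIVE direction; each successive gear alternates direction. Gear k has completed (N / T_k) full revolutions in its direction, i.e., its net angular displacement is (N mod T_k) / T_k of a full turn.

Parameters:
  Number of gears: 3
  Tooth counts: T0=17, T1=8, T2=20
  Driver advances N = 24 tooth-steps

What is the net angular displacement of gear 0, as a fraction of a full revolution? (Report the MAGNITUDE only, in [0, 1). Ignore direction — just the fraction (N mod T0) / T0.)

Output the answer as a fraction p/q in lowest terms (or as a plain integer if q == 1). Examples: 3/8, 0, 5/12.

Answer: 7/17

Derivation:
Chain of 3 gears, tooth counts: [17, 8, 20]
  gear 0: T0=17, direction=positive, advance = 24 mod 17 = 7 teeth = 7/17 turn
  gear 1: T1=8, direction=negative, advance = 24 mod 8 = 0 teeth = 0/8 turn
  gear 2: T2=20, direction=positive, advance = 24 mod 20 = 4 teeth = 4/20 turn
Gear 0: 24 mod 17 = 7
Fraction = 7 / 17 = 7/17 (gcd(7,17)=1) = 7/17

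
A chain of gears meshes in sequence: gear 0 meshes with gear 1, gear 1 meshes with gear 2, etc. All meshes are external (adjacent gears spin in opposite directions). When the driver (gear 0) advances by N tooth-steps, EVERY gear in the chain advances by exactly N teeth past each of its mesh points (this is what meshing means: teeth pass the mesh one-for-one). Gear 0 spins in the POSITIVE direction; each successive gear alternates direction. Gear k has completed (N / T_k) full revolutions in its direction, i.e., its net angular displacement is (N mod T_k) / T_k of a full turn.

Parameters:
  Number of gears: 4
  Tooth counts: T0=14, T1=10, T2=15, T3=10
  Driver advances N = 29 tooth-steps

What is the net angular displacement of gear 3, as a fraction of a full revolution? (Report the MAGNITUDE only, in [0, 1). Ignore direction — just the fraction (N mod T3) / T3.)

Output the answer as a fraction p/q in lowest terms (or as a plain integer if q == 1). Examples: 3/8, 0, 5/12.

Answer: 9/10

Derivation:
Chain of 4 gears, tooth counts: [14, 10, 15, 10]
  gear 0: T0=14, direction=positive, advance = 29 mod 14 = 1 teeth = 1/14 turn
  gear 1: T1=10, direction=negative, advance = 29 mod 10 = 9 teeth = 9/10 turn
  gear 2: T2=15, direction=positive, advance = 29 mod 15 = 14 teeth = 14/15 turn
  gear 3: T3=10, direction=negative, advance = 29 mod 10 = 9 teeth = 9/10 turn
Gear 3: 29 mod 10 = 9
Fraction = 9 / 10 = 9/10 (gcd(9,10)=1) = 9/10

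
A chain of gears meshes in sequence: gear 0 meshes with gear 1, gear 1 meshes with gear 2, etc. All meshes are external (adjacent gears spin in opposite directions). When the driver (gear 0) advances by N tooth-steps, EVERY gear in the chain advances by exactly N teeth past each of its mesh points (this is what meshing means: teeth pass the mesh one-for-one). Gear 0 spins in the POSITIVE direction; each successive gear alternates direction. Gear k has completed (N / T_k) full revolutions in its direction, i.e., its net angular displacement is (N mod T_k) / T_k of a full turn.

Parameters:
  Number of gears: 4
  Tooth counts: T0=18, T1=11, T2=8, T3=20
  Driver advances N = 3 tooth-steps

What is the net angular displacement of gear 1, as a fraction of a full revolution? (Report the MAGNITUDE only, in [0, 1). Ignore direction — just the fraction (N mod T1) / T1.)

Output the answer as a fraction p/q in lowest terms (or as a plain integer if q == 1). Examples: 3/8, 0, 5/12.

Chain of 4 gears, tooth counts: [18, 11, 8, 20]
  gear 0: T0=18, direction=positive, advance = 3 mod 18 = 3 teeth = 3/18 turn
  gear 1: T1=11, direction=negative, advance = 3 mod 11 = 3 teeth = 3/11 turn
  gear 2: T2=8, direction=positive, advance = 3 mod 8 = 3 teeth = 3/8 turn
  gear 3: T3=20, direction=negative, advance = 3 mod 20 = 3 teeth = 3/20 turn
Gear 1: 3 mod 11 = 3
Fraction = 3 / 11 = 3/11 (gcd(3,11)=1) = 3/11

Answer: 3/11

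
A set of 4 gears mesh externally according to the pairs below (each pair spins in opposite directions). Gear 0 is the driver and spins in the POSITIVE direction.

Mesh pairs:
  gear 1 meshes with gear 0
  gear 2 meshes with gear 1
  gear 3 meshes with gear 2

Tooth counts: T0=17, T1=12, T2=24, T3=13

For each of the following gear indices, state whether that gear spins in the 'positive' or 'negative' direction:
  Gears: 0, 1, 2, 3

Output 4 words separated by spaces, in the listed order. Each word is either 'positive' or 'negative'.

Gear 0 (driver): positive (depth 0)
  gear 1: meshes with gear 0 -> depth 1 -> negative (opposite of gear 0)
  gear 2: meshes with gear 1 -> depth 2 -> positive (opposite of gear 1)
  gear 3: meshes with gear 2 -> depth 3 -> negative (opposite of gear 2)
Queried indices 0, 1, 2, 3 -> positive, negative, positive, negative

Answer: positive negative positive negative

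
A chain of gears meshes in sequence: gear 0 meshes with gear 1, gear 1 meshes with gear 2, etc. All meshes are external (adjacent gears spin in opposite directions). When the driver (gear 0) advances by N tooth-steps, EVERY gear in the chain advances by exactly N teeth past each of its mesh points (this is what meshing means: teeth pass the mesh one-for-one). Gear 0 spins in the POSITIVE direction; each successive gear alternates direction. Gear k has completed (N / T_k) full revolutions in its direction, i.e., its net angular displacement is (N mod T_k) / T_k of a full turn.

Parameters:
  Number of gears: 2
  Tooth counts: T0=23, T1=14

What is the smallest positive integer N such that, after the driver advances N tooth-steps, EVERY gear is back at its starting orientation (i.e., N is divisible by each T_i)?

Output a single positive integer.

Gear k returns to start when N is a multiple of T_k.
All gears at start simultaneously when N is a common multiple of [23, 14]; the smallest such N is lcm(23, 14).
Start: lcm = T0 = 23
Fold in T1=14: gcd(23, 14) = 1; lcm(23, 14) = 23 * 14 / 1 = 322 / 1 = 322
Full cycle length = 322

Answer: 322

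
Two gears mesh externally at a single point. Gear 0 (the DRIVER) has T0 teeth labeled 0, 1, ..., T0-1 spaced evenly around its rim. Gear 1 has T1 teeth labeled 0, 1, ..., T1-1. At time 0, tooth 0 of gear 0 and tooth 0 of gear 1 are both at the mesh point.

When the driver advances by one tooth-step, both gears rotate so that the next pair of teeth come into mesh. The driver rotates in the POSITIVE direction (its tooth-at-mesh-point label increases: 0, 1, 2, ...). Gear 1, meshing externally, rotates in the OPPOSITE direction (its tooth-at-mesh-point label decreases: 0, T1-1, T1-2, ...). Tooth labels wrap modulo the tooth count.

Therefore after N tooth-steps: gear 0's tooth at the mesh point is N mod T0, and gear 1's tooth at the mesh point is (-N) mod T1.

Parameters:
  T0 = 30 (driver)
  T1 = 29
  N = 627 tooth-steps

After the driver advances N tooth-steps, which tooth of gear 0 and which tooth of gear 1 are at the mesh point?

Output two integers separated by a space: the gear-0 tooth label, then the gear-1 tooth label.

Answer: 27 11

Derivation:
Gear 0 (driver, T0=30): tooth at mesh = N mod T0
  627 = 20 * 30 + 27, so 627 mod 30 = 27
  gear 0 tooth = 27
Gear 1 (driven, T1=29): tooth at mesh = (-N) mod T1
  627 = 21 * 29 + 18, so 627 mod 29 = 18
  (-627) mod 29 = (-18) mod 29 = 29 - 18 = 11
Mesh after 627 steps: gear-0 tooth 27 meets gear-1 tooth 11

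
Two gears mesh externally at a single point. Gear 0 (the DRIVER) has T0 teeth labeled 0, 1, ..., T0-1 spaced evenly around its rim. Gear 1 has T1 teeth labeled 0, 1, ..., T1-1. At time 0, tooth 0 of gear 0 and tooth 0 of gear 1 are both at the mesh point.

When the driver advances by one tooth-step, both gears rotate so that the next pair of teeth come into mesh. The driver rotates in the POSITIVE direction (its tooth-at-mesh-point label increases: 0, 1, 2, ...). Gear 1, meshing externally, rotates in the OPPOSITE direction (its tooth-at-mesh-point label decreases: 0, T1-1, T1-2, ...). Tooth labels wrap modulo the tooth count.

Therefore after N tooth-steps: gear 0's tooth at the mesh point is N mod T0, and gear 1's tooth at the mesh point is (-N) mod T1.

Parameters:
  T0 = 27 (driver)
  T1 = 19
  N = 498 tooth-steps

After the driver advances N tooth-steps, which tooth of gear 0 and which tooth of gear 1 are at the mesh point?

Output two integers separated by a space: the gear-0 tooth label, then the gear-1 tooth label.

Answer: 12 15

Derivation:
Gear 0 (driver, T0=27): tooth at mesh = N mod T0
  498 = 18 * 27 + 12, so 498 mod 27 = 12
  gear 0 tooth = 12
Gear 1 (driven, T1=19): tooth at mesh = (-N) mod T1
  498 = 26 * 19 + 4, so 498 mod 19 = 4
  (-498) mod 19 = (-4) mod 19 = 19 - 4 = 15
Mesh after 498 steps: gear-0 tooth 12 meets gear-1 tooth 15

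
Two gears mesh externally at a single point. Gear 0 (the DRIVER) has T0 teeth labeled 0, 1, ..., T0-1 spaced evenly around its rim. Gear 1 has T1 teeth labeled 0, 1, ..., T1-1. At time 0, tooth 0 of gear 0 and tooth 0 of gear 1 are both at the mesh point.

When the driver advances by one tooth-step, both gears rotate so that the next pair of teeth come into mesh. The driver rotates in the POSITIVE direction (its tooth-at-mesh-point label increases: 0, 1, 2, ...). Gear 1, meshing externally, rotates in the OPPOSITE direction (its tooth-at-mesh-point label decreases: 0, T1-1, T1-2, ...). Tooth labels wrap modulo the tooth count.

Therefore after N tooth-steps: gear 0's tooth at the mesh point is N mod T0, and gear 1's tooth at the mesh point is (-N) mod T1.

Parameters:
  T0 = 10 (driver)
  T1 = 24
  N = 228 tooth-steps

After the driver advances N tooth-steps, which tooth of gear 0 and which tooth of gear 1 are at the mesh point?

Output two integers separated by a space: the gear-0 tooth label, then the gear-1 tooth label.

Answer: 8 12

Derivation:
Gear 0 (driver, T0=10): tooth at mesh = N mod T0
  228 = 22 * 10 + 8, so 228 mod 10 = 8
  gear 0 tooth = 8
Gear 1 (driven, T1=24): tooth at mesh = (-N) mod T1
  228 = 9 * 24 + 12, so 228 mod 24 = 12
  (-228) mod 24 = (-12) mod 24 = 24 - 12 = 12
Mesh after 228 steps: gear-0 tooth 8 meets gear-1 tooth 12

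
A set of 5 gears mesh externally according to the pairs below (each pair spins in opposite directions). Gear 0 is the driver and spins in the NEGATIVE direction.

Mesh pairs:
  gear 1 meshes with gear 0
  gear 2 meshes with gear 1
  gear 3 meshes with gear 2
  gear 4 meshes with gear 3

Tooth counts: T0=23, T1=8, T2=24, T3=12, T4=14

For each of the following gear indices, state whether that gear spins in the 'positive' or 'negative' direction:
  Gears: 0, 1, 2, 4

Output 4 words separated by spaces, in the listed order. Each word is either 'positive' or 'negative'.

Gear 0 (driver): negative (depth 0)
  gear 1: meshes with gear 0 -> depth 1 -> positive (opposite of gear 0)
  gear 2: meshes with gear 1 -> depth 2 -> negative (opposite of gear 1)
  gear 3: meshes with gear 2 -> depth 3 -> positive (opposite of gear 2)
  gear 4: meshes with gear 3 -> depth 4 -> negative (opposite of gear 3)
Queried indices 0, 1, 2, 4 -> negative, positive, negative, negative

Answer: negative positive negative negative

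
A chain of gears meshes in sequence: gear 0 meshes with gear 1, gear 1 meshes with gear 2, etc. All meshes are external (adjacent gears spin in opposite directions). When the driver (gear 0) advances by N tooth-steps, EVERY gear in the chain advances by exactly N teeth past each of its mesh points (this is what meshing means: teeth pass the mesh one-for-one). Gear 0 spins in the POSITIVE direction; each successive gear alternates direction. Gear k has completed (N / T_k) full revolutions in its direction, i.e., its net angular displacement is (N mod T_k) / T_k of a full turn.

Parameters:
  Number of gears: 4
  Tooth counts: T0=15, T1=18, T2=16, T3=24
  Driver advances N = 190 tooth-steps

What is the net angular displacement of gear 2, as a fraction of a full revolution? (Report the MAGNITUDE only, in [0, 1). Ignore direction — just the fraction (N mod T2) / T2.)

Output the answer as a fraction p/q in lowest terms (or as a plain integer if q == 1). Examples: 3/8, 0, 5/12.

Chain of 4 gears, tooth counts: [15, 18, 16, 24]
  gear 0: T0=15, direction=positive, advance = 190 mod 15 = 10 teeth = 10/15 turn
  gear 1: T1=18, direction=negative, advance = 190 mod 18 = 10 teeth = 10/18 turn
  gear 2: T2=16, direction=positive, advance = 190 mod 16 = 14 teeth = 14/16 turn
  gear 3: T3=24, direction=negative, advance = 190 mod 24 = 22 teeth = 22/24 turn
Gear 2: 190 mod 16 = 14
Fraction = 14 / 16 = 7/8 (gcd(14,16)=2) = 7/8

Answer: 7/8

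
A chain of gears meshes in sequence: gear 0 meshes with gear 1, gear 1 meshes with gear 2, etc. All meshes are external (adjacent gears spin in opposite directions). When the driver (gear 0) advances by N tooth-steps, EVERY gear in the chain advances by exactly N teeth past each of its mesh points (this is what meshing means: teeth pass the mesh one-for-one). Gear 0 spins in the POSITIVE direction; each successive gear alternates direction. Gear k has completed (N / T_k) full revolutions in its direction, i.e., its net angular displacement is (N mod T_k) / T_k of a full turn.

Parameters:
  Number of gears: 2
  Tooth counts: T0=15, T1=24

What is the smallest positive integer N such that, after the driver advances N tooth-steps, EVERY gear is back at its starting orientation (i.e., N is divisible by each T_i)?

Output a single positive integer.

Gear k returns to start when N is a multiple of T_k.
All gears at start simultaneously when N is a common multiple of [15, 24]; the smallest such N is lcm(15, 24).
Start: lcm = T0 = 15
Fold in T1=24: gcd(15, 24) = 3; lcm(15, 24) = 15 * 24 / 3 = 360 / 3 = 120
Full cycle length = 120

Answer: 120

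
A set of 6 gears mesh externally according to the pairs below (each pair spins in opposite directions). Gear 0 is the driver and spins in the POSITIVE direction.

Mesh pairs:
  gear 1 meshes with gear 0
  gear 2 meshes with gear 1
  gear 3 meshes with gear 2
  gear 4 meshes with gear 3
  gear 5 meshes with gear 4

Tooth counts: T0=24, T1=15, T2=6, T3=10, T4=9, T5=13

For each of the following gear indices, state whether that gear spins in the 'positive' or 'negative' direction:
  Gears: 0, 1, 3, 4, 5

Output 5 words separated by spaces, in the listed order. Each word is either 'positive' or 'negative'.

Gear 0 (driver): positive (depth 0)
  gear 1: meshes with gear 0 -> depth 1 -> negative (opposite of gear 0)
  gear 2: meshes with gear 1 -> depth 2 -> positive (opposite of gear 1)
  gear 3: meshes with gear 2 -> depth 3 -> negative (opposite of gear 2)
  gear 4: meshes with gear 3 -> depth 4 -> positive (opposite of gear 3)
  gear 5: meshes with gear 4 -> depth 5 -> negative (opposite of gear 4)
Queried indices 0, 1, 3, 4, 5 -> positive, negative, negative, positive, negative

Answer: positive negative negative positive negative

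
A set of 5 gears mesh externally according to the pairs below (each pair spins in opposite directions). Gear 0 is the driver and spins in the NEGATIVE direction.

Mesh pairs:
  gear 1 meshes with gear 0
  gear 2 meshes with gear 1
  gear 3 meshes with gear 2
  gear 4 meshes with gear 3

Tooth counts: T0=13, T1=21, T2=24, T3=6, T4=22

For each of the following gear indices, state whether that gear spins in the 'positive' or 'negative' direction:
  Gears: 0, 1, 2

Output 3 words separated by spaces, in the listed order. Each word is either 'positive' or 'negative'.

Gear 0 (driver): negative (depth 0)
  gear 1: meshes with gear 0 -> depth 1 -> positive (opposite of gear 0)
  gear 2: meshes with gear 1 -> depth 2 -> negative (opposite of gear 1)
  gear 3: meshes with gear 2 -> depth 3 -> positive (opposite of gear 2)
  gear 4: meshes with gear 3 -> depth 4 -> negative (opposite of gear 3)
Queried indices 0, 1, 2 -> negative, positive, negative

Answer: negative positive negative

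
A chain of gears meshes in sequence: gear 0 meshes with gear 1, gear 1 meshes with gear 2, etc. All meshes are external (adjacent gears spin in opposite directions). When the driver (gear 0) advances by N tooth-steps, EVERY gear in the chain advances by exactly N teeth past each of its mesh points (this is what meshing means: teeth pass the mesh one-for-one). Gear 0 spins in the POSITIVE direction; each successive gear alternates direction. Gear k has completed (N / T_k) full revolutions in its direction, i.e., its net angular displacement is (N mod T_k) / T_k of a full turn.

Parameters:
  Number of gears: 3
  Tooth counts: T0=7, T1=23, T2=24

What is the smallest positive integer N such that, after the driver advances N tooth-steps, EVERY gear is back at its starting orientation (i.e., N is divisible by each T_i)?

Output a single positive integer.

Answer: 3864

Derivation:
Gear k returns to start when N is a multiple of T_k.
All gears at start simultaneously when N is a common multiple of [7, 23, 24]; the smallest such N is lcm(7, 23, 24).
Start: lcm = T0 = 7
Fold in T1=23: gcd(7, 23) = 1; lcm(7, 23) = 7 * 23 / 1 = 161 / 1 = 161
Fold in T2=24: gcd(161, 24) = 1; lcm(161, 24) = 161 * 24 / 1 = 3864 / 1 = 3864
Full cycle length = 3864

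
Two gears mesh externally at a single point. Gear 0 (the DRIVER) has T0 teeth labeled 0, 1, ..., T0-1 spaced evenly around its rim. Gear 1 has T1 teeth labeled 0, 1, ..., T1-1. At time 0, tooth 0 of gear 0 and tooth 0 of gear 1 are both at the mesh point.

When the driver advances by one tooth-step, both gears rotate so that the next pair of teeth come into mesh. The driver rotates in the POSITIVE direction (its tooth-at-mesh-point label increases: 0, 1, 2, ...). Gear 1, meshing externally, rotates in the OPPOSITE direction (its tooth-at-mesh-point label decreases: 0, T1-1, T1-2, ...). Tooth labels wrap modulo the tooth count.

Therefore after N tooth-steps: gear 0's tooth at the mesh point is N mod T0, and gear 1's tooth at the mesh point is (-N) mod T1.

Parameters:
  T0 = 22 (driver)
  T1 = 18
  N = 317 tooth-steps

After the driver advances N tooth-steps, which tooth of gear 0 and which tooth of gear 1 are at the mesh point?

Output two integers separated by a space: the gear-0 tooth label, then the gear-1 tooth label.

Gear 0 (driver, T0=22): tooth at mesh = N mod T0
  317 = 14 * 22 + 9, so 317 mod 22 = 9
  gear 0 tooth = 9
Gear 1 (driven, T1=18): tooth at mesh = (-N) mod T1
  317 = 17 * 18 + 11, so 317 mod 18 = 11
  (-317) mod 18 = (-11) mod 18 = 18 - 11 = 7
Mesh after 317 steps: gear-0 tooth 9 meets gear-1 tooth 7

Answer: 9 7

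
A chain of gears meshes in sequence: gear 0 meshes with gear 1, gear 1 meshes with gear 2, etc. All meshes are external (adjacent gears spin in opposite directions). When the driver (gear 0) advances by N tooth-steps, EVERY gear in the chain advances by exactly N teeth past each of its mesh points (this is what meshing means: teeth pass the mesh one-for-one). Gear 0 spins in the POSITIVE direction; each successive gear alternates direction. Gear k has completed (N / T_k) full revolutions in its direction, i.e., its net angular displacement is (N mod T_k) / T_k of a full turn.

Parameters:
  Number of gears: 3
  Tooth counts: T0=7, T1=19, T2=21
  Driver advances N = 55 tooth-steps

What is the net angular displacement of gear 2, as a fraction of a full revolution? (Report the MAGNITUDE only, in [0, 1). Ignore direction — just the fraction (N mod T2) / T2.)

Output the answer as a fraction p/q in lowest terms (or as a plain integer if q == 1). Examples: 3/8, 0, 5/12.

Answer: 13/21

Derivation:
Chain of 3 gears, tooth counts: [7, 19, 21]
  gear 0: T0=7, direction=positive, advance = 55 mod 7 = 6 teeth = 6/7 turn
  gear 1: T1=19, direction=negative, advance = 55 mod 19 = 17 teeth = 17/19 turn
  gear 2: T2=21, direction=positive, advance = 55 mod 21 = 13 teeth = 13/21 turn
Gear 2: 55 mod 21 = 13
Fraction = 13 / 21 = 13/21 (gcd(13,21)=1) = 13/21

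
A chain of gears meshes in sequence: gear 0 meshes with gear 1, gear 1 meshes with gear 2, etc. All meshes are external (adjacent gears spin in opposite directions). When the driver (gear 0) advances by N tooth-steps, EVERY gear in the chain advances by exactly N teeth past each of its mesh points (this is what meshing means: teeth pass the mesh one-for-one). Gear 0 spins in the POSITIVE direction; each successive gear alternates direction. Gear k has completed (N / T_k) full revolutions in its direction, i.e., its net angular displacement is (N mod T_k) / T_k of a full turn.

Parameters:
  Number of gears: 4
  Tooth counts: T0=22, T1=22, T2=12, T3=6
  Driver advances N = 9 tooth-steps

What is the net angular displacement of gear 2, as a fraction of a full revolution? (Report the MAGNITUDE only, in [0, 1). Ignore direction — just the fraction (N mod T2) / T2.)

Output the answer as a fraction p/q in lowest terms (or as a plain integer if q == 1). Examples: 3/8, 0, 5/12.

Answer: 3/4

Derivation:
Chain of 4 gears, tooth counts: [22, 22, 12, 6]
  gear 0: T0=22, direction=positive, advance = 9 mod 22 = 9 teeth = 9/22 turn
  gear 1: T1=22, direction=negative, advance = 9 mod 22 = 9 teeth = 9/22 turn
  gear 2: T2=12, direction=positive, advance = 9 mod 12 = 9 teeth = 9/12 turn
  gear 3: T3=6, direction=negative, advance = 9 mod 6 = 3 teeth = 3/6 turn
Gear 2: 9 mod 12 = 9
Fraction = 9 / 12 = 3/4 (gcd(9,12)=3) = 3/4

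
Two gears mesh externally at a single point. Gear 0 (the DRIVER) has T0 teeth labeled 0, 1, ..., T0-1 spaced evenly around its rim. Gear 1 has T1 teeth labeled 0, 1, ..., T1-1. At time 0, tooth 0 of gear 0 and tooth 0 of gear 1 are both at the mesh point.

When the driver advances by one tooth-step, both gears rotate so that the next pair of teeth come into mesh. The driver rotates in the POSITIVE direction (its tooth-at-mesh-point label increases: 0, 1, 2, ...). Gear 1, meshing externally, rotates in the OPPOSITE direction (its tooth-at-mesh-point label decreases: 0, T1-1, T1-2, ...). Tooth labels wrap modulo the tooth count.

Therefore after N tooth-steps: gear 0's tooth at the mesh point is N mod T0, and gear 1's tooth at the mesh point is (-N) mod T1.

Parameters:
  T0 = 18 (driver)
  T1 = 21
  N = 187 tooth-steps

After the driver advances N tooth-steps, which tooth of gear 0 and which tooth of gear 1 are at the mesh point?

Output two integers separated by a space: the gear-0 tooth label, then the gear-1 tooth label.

Answer: 7 2

Derivation:
Gear 0 (driver, T0=18): tooth at mesh = N mod T0
  187 = 10 * 18 + 7, so 187 mod 18 = 7
  gear 0 tooth = 7
Gear 1 (driven, T1=21): tooth at mesh = (-N) mod T1
  187 = 8 * 21 + 19, so 187 mod 21 = 19
  (-187) mod 21 = (-19) mod 21 = 21 - 19 = 2
Mesh after 187 steps: gear-0 tooth 7 meets gear-1 tooth 2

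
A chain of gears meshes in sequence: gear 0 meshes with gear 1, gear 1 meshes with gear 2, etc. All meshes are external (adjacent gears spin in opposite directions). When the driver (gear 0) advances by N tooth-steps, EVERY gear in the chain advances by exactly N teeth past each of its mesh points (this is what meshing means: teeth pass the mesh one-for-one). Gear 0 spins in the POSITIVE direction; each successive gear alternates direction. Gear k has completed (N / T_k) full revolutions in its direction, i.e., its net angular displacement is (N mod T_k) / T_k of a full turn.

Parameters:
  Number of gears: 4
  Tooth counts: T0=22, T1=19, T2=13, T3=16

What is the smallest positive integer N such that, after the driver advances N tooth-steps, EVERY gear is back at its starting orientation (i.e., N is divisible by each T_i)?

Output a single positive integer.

Gear k returns to start when N is a multiple of T_k.
All gears at start simultaneously when N is a common multiple of [22, 19, 13, 16]; the smallest such N is lcm(22, 19, 13, 16).
Start: lcm = T0 = 22
Fold in T1=19: gcd(22, 19) = 1; lcm(22, 19) = 22 * 19 / 1 = 418 / 1 = 418
Fold in T2=13: gcd(418, 13) = 1; lcm(418, 13) = 418 * 13 / 1 = 5434 / 1 = 5434
Fold in T3=16: gcd(5434, 16) = 2; lcm(5434, 16) = 5434 * 16 / 2 = 86944 / 2 = 43472
Full cycle length = 43472

Answer: 43472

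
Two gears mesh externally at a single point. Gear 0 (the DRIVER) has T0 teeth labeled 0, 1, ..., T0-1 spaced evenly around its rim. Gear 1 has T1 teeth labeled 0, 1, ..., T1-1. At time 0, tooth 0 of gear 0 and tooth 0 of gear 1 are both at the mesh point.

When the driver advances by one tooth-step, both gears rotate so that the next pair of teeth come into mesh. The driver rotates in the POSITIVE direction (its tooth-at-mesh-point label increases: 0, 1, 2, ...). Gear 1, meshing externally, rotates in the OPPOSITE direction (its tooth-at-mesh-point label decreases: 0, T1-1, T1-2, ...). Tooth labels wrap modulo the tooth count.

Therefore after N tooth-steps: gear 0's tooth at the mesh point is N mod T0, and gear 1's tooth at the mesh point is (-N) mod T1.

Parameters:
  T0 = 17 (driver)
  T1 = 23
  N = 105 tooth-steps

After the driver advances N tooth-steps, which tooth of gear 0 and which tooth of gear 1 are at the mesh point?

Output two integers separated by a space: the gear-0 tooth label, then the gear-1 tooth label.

Answer: 3 10

Derivation:
Gear 0 (driver, T0=17): tooth at mesh = N mod T0
  105 = 6 * 17 + 3, so 105 mod 17 = 3
  gear 0 tooth = 3
Gear 1 (driven, T1=23): tooth at mesh = (-N) mod T1
  105 = 4 * 23 + 13, so 105 mod 23 = 13
  (-105) mod 23 = (-13) mod 23 = 23 - 13 = 10
Mesh after 105 steps: gear-0 tooth 3 meets gear-1 tooth 10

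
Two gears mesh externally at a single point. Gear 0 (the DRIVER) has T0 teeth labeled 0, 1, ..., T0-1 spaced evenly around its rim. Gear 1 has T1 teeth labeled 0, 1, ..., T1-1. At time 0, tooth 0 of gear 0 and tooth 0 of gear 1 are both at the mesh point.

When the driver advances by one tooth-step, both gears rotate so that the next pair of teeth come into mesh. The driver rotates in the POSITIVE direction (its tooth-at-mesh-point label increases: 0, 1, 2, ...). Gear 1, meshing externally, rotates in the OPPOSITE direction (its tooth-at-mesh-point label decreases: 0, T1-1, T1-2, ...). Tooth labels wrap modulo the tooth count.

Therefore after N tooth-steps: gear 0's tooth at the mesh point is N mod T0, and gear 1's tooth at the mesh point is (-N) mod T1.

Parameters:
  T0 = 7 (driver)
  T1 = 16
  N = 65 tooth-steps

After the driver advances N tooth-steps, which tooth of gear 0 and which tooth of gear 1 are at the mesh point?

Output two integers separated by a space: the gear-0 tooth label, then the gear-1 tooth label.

Gear 0 (driver, T0=7): tooth at mesh = N mod T0
  65 = 9 * 7 + 2, so 65 mod 7 = 2
  gear 0 tooth = 2
Gear 1 (driven, T1=16): tooth at mesh = (-N) mod T1
  65 = 4 * 16 + 1, so 65 mod 16 = 1
  (-65) mod 16 = (-1) mod 16 = 16 - 1 = 15
Mesh after 65 steps: gear-0 tooth 2 meets gear-1 tooth 15

Answer: 2 15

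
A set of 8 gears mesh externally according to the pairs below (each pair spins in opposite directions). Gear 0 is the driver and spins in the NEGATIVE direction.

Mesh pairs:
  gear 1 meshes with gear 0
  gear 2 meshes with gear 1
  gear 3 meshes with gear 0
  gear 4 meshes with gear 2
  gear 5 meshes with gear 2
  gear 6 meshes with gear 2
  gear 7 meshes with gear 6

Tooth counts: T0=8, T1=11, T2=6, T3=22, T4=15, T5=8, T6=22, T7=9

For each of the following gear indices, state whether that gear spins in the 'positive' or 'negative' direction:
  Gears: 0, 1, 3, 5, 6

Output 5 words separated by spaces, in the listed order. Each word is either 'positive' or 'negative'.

Answer: negative positive positive positive positive

Derivation:
Gear 0 (driver): negative (depth 0)
  gear 1: meshes with gear 0 -> depth 1 -> positive (opposite of gear 0)
  gear 2: meshes with gear 1 -> depth 2 -> negative (opposite of gear 1)
  gear 3: meshes with gear 0 -> depth 1 -> positive (opposite of gear 0)
  gear 4: meshes with gear 2 -> depth 3 -> positive (opposite of gear 2)
  gear 5: meshes with gear 2 -> depth 3 -> positive (opposite of gear 2)
  gear 6: meshes with gear 2 -> depth 3 -> positive (opposite of gear 2)
  gear 7: meshes with gear 6 -> depth 4 -> negative (opposite of gear 6)
Queried indices 0, 1, 3, 5, 6 -> negative, positive, positive, positive, positive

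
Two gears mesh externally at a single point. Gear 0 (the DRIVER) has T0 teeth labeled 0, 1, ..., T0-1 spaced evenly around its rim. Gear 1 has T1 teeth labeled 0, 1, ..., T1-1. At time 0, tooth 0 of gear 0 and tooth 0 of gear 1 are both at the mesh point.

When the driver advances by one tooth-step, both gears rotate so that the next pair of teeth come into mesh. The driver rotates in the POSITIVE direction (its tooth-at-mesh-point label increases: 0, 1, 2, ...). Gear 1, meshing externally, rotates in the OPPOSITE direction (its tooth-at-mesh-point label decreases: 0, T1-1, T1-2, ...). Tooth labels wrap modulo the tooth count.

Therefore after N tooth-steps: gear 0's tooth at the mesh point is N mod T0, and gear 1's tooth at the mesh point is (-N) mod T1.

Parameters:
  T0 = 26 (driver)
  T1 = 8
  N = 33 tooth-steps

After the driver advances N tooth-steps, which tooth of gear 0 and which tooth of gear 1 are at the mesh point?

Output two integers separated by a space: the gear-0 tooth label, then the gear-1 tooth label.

Answer: 7 7

Derivation:
Gear 0 (driver, T0=26): tooth at mesh = N mod T0
  33 = 1 * 26 + 7, so 33 mod 26 = 7
  gear 0 tooth = 7
Gear 1 (driven, T1=8): tooth at mesh = (-N) mod T1
  33 = 4 * 8 + 1, so 33 mod 8 = 1
  (-33) mod 8 = (-1) mod 8 = 8 - 1 = 7
Mesh after 33 steps: gear-0 tooth 7 meets gear-1 tooth 7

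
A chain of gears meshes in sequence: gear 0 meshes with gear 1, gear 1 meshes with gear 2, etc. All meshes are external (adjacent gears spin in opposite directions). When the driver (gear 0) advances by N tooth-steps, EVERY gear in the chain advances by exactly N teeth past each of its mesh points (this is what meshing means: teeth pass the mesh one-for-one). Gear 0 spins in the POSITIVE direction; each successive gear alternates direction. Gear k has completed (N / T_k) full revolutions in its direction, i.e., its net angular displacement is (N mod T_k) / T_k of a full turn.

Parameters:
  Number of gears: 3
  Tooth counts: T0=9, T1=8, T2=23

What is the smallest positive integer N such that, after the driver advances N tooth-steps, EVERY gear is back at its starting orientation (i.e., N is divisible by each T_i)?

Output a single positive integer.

Answer: 1656

Derivation:
Gear k returns to start when N is a multiple of T_k.
All gears at start simultaneously when N is a common multiple of [9, 8, 23]; the smallest such N is lcm(9, 8, 23).
Start: lcm = T0 = 9
Fold in T1=8: gcd(9, 8) = 1; lcm(9, 8) = 9 * 8 / 1 = 72 / 1 = 72
Fold in T2=23: gcd(72, 23) = 1; lcm(72, 23) = 72 * 23 / 1 = 1656 / 1 = 1656
Full cycle length = 1656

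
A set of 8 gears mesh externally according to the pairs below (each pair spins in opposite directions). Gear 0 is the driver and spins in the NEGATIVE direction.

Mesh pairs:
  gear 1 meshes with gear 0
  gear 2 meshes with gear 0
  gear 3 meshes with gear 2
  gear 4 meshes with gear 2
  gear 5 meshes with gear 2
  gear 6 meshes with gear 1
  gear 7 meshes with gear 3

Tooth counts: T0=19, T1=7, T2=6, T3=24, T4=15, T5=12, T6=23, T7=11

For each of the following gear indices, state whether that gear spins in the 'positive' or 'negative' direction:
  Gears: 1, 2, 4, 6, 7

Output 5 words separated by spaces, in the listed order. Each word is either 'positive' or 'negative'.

Answer: positive positive negative negative positive

Derivation:
Gear 0 (driver): negative (depth 0)
  gear 1: meshes with gear 0 -> depth 1 -> positive (opposite of gear 0)
  gear 2: meshes with gear 0 -> depth 1 -> positive (opposite of gear 0)
  gear 3: meshes with gear 2 -> depth 2 -> negative (opposite of gear 2)
  gear 4: meshes with gear 2 -> depth 2 -> negative (opposite of gear 2)
  gear 5: meshes with gear 2 -> depth 2 -> negative (opposite of gear 2)
  gear 6: meshes with gear 1 -> depth 2 -> negative (opposite of gear 1)
  gear 7: meshes with gear 3 -> depth 3 -> positive (opposite of gear 3)
Queried indices 1, 2, 4, 6, 7 -> positive, positive, negative, negative, positive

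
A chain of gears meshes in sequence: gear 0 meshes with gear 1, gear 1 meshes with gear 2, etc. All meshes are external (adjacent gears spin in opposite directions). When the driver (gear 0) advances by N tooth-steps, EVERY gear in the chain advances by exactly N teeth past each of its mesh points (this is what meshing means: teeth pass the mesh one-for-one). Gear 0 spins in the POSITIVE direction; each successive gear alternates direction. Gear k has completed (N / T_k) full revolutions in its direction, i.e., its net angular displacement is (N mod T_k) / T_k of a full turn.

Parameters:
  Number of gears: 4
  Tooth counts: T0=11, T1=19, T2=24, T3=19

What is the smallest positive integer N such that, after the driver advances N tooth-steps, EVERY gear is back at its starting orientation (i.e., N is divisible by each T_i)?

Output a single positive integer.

Answer: 5016

Derivation:
Gear k returns to start when N is a multiple of T_k.
All gears at start simultaneously when N is a common multiple of [11, 19, 24, 19]; the smallest such N is lcm(11, 19, 24, 19).
Start: lcm = T0 = 11
Fold in T1=19: gcd(11, 19) = 1; lcm(11, 19) = 11 * 19 / 1 = 209 / 1 = 209
Fold in T2=24: gcd(209, 24) = 1; lcm(209, 24) = 209 * 24 / 1 = 5016 / 1 = 5016
Fold in T3=19: gcd(5016, 19) = 19; lcm(5016, 19) = 5016 * 19 / 19 = 95304 / 19 = 5016
Full cycle length = 5016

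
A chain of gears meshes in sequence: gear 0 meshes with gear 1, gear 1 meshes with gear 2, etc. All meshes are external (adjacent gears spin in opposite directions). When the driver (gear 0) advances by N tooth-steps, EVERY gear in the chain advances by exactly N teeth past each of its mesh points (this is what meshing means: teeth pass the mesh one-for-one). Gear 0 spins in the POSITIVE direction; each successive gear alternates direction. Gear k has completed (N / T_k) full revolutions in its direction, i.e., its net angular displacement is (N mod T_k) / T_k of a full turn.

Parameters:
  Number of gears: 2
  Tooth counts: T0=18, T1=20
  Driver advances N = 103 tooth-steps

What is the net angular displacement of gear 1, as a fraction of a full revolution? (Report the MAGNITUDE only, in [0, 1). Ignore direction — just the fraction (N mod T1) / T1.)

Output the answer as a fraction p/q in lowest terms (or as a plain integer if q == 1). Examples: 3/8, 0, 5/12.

Chain of 2 gears, tooth counts: [18, 20]
  gear 0: T0=18, direction=positive, advance = 103 mod 18 = 13 teeth = 13/18 turn
  gear 1: T1=20, direction=negative, advance = 103 mod 20 = 3 teeth = 3/20 turn
Gear 1: 103 mod 20 = 3
Fraction = 3 / 20 = 3/20 (gcd(3,20)=1) = 3/20

Answer: 3/20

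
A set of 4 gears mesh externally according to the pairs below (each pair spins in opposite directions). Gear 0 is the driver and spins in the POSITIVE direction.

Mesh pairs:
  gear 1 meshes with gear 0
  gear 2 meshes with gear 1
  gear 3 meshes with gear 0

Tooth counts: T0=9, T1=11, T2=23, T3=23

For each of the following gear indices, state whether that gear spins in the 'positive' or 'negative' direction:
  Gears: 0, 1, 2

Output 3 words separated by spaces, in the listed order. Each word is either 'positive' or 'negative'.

Gear 0 (driver): positive (depth 0)
  gear 1: meshes with gear 0 -> depth 1 -> negative (opposite of gear 0)
  gear 2: meshes with gear 1 -> depth 2 -> positive (opposite of gear 1)
  gear 3: meshes with gear 0 -> depth 1 -> negative (opposite of gear 0)
Queried indices 0, 1, 2 -> positive, negative, positive

Answer: positive negative positive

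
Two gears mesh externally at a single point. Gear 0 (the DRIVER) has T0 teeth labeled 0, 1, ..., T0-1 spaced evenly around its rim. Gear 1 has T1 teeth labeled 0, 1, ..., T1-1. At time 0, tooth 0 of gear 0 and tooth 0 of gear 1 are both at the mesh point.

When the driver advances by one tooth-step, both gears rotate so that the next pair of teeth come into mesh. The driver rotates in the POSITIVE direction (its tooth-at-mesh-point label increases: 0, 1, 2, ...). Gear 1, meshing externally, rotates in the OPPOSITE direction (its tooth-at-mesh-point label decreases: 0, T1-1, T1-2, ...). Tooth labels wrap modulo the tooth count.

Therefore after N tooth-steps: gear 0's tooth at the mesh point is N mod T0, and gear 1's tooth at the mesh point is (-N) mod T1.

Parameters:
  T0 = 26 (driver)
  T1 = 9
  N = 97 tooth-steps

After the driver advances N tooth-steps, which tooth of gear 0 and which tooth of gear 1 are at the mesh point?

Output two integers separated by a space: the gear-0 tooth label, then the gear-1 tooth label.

Answer: 19 2

Derivation:
Gear 0 (driver, T0=26): tooth at mesh = N mod T0
  97 = 3 * 26 + 19, so 97 mod 26 = 19
  gear 0 tooth = 19
Gear 1 (driven, T1=9): tooth at mesh = (-N) mod T1
  97 = 10 * 9 + 7, so 97 mod 9 = 7
  (-97) mod 9 = (-7) mod 9 = 9 - 7 = 2
Mesh after 97 steps: gear-0 tooth 19 meets gear-1 tooth 2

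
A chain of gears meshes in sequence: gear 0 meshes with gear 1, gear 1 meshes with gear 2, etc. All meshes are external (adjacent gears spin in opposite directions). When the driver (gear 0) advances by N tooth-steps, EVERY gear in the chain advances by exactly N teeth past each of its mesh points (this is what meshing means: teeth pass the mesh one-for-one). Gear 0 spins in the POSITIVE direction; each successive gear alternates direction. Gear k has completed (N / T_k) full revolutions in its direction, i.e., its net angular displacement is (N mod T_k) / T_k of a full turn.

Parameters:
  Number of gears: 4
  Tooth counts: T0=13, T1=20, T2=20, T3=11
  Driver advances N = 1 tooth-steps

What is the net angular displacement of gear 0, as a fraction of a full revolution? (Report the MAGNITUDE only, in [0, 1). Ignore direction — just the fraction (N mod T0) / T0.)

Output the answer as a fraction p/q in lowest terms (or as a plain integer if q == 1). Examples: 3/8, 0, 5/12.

Chain of 4 gears, tooth counts: [13, 20, 20, 11]
  gear 0: T0=13, direction=positive, advance = 1 mod 13 = 1 teeth = 1/13 turn
  gear 1: T1=20, direction=negative, advance = 1 mod 20 = 1 teeth = 1/20 turn
  gear 2: T2=20, direction=positive, advance = 1 mod 20 = 1 teeth = 1/20 turn
  gear 3: T3=11, direction=negative, advance = 1 mod 11 = 1 teeth = 1/11 turn
Gear 0: 1 mod 13 = 1
Fraction = 1 / 13 = 1/13 (gcd(1,13)=1) = 1/13

Answer: 1/13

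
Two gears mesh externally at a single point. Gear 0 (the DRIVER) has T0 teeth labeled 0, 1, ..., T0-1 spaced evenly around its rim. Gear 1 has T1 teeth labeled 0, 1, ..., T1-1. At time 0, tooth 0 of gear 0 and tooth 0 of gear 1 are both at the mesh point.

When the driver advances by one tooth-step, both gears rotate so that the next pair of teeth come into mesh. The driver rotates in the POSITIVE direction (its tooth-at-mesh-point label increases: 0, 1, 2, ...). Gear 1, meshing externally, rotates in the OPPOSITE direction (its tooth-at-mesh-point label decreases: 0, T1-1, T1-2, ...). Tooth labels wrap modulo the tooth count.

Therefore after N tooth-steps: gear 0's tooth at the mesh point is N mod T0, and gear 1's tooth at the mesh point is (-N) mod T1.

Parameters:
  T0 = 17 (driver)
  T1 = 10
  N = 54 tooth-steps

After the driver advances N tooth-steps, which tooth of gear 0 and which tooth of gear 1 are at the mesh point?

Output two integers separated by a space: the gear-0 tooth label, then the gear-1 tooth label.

Answer: 3 6

Derivation:
Gear 0 (driver, T0=17): tooth at mesh = N mod T0
  54 = 3 * 17 + 3, so 54 mod 17 = 3
  gear 0 tooth = 3
Gear 1 (driven, T1=10): tooth at mesh = (-N) mod T1
  54 = 5 * 10 + 4, so 54 mod 10 = 4
  (-54) mod 10 = (-4) mod 10 = 10 - 4 = 6
Mesh after 54 steps: gear-0 tooth 3 meets gear-1 tooth 6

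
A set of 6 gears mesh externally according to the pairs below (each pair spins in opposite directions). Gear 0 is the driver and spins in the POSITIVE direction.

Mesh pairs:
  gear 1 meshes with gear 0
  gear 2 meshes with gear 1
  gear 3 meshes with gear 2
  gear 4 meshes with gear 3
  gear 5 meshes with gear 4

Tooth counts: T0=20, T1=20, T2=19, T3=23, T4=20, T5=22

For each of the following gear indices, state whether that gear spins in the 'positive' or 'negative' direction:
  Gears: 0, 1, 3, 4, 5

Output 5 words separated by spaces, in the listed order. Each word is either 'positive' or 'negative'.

Answer: positive negative negative positive negative

Derivation:
Gear 0 (driver): positive (depth 0)
  gear 1: meshes with gear 0 -> depth 1 -> negative (opposite of gear 0)
  gear 2: meshes with gear 1 -> depth 2 -> positive (opposite of gear 1)
  gear 3: meshes with gear 2 -> depth 3 -> negative (opposite of gear 2)
  gear 4: meshes with gear 3 -> depth 4 -> positive (opposite of gear 3)
  gear 5: meshes with gear 4 -> depth 5 -> negative (opposite of gear 4)
Queried indices 0, 1, 3, 4, 5 -> positive, negative, negative, positive, negative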